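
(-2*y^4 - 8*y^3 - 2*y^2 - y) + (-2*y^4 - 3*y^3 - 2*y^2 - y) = -4*y^4 - 11*y^3 - 4*y^2 - 2*y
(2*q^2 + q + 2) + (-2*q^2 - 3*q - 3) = -2*q - 1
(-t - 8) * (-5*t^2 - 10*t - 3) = 5*t^3 + 50*t^2 + 83*t + 24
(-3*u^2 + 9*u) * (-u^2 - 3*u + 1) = 3*u^4 - 30*u^2 + 9*u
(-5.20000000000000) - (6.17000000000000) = -11.3700000000000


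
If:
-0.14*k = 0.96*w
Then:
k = -6.85714285714286*w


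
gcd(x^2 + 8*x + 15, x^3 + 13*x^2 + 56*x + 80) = x + 5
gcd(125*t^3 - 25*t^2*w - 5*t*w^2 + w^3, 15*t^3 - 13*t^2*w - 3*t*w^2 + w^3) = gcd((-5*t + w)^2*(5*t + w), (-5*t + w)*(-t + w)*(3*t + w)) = 5*t - w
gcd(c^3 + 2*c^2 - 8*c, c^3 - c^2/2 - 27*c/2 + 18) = c + 4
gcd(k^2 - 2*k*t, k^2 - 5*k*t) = k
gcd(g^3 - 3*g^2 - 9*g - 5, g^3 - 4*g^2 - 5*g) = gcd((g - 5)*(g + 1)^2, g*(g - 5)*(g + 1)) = g^2 - 4*g - 5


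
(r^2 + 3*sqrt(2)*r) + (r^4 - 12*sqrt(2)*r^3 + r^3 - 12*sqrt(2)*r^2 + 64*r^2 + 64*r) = r^4 - 12*sqrt(2)*r^3 + r^3 - 12*sqrt(2)*r^2 + 65*r^2 + 3*sqrt(2)*r + 64*r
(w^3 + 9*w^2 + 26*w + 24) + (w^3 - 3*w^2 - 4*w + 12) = 2*w^3 + 6*w^2 + 22*w + 36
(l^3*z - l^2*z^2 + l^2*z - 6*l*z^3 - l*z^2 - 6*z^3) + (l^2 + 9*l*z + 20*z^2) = l^3*z - l^2*z^2 + l^2*z + l^2 - 6*l*z^3 - l*z^2 + 9*l*z - 6*z^3 + 20*z^2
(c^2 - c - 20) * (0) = 0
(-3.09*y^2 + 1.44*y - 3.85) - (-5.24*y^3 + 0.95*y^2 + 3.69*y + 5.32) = 5.24*y^3 - 4.04*y^2 - 2.25*y - 9.17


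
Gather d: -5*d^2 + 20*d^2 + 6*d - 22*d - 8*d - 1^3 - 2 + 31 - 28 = 15*d^2 - 24*d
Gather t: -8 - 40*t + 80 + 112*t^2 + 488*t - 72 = 112*t^2 + 448*t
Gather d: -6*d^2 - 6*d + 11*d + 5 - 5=-6*d^2 + 5*d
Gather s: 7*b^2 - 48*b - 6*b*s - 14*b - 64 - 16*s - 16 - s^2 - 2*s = 7*b^2 - 62*b - s^2 + s*(-6*b - 18) - 80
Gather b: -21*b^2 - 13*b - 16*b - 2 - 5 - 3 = -21*b^2 - 29*b - 10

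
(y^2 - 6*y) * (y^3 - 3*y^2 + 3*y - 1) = y^5 - 9*y^4 + 21*y^3 - 19*y^2 + 6*y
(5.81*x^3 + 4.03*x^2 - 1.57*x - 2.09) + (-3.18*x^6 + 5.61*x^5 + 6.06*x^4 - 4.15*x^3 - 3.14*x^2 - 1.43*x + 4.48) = -3.18*x^6 + 5.61*x^5 + 6.06*x^4 + 1.66*x^3 + 0.89*x^2 - 3.0*x + 2.39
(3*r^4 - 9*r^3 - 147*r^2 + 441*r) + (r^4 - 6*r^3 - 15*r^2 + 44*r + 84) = 4*r^4 - 15*r^3 - 162*r^2 + 485*r + 84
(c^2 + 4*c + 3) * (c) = c^3 + 4*c^2 + 3*c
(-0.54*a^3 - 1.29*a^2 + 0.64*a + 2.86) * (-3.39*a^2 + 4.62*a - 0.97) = 1.8306*a^5 + 1.8783*a^4 - 7.6056*a^3 - 5.4873*a^2 + 12.5924*a - 2.7742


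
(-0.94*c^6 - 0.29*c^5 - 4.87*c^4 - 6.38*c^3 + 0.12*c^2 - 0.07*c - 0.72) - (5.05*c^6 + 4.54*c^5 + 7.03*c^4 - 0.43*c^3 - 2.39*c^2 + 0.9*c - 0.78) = -5.99*c^6 - 4.83*c^5 - 11.9*c^4 - 5.95*c^3 + 2.51*c^2 - 0.97*c + 0.0600000000000001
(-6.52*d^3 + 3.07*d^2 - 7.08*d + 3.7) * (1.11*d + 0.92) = -7.2372*d^4 - 2.5907*d^3 - 5.0344*d^2 - 2.4066*d + 3.404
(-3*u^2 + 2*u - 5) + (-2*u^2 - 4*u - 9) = -5*u^2 - 2*u - 14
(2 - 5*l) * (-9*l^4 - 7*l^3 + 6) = 45*l^5 + 17*l^4 - 14*l^3 - 30*l + 12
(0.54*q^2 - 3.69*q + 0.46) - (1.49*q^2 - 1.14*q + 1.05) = -0.95*q^2 - 2.55*q - 0.59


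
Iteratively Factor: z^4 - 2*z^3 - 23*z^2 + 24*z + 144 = (z - 4)*(z^3 + 2*z^2 - 15*z - 36) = (z - 4)*(z + 3)*(z^2 - z - 12) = (z - 4)^2*(z + 3)*(z + 3)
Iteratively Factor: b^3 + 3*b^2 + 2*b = (b)*(b^2 + 3*b + 2) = b*(b + 2)*(b + 1)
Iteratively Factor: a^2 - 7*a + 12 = (a - 4)*(a - 3)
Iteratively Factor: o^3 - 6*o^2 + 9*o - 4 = (o - 1)*(o^2 - 5*o + 4) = (o - 1)^2*(o - 4)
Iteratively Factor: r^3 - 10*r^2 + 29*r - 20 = (r - 5)*(r^2 - 5*r + 4) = (r - 5)*(r - 1)*(r - 4)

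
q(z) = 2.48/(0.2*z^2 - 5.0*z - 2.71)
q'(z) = 2.48*(5.0 - 0.4*z)/(0.2*z^2 - 5.0*z - 2.71)^2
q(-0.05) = -1.01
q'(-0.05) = 2.06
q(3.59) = -0.14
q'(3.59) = 0.03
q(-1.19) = 0.70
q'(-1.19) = 1.09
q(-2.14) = 0.28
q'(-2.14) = 0.18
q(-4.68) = 0.10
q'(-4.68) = 0.03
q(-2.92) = 0.18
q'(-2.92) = 0.08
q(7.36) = -0.09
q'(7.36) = 0.01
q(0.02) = -0.88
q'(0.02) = 1.57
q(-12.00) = 0.03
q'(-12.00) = 0.00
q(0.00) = -0.92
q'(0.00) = 1.69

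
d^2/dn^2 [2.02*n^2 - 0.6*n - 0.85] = 4.04000000000000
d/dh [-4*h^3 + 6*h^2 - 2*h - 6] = -12*h^2 + 12*h - 2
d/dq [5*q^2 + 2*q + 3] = 10*q + 2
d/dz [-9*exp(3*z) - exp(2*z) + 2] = (-27*exp(z) - 2)*exp(2*z)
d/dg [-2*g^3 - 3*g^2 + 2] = 6*g*(-g - 1)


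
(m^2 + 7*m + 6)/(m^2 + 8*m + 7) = (m + 6)/(m + 7)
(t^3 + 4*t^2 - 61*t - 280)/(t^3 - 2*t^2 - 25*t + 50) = (t^2 - t - 56)/(t^2 - 7*t + 10)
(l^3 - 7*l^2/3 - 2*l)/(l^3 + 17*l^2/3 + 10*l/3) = (l - 3)/(l + 5)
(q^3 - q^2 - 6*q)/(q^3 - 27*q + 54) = q*(q + 2)/(q^2 + 3*q - 18)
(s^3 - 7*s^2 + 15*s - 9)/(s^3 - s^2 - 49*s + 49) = (s^2 - 6*s + 9)/(s^2 - 49)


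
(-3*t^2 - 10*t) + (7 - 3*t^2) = -6*t^2 - 10*t + 7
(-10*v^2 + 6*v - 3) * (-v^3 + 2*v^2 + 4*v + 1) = 10*v^5 - 26*v^4 - 25*v^3 + 8*v^2 - 6*v - 3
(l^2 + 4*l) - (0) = l^2 + 4*l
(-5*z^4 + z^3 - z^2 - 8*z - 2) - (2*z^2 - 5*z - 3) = -5*z^4 + z^3 - 3*z^2 - 3*z + 1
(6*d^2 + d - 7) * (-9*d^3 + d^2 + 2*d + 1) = -54*d^5 - 3*d^4 + 76*d^3 + d^2 - 13*d - 7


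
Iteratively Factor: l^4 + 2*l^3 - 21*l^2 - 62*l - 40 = (l + 2)*(l^3 - 21*l - 20) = (l - 5)*(l + 2)*(l^2 + 5*l + 4) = (l - 5)*(l + 2)*(l + 4)*(l + 1)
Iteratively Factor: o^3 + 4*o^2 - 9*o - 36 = (o - 3)*(o^2 + 7*o + 12) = (o - 3)*(o + 4)*(o + 3)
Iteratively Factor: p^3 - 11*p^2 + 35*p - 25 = (p - 1)*(p^2 - 10*p + 25) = (p - 5)*(p - 1)*(p - 5)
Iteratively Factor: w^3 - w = (w)*(w^2 - 1) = w*(w + 1)*(w - 1)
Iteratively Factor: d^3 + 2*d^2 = (d)*(d^2 + 2*d) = d^2*(d + 2)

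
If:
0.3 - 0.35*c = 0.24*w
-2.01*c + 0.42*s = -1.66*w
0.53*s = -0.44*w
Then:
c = 0.42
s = -0.53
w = 0.64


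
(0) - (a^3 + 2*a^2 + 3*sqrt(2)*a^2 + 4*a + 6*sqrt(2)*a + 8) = -a^3 - 3*sqrt(2)*a^2 - 2*a^2 - 6*sqrt(2)*a - 4*a - 8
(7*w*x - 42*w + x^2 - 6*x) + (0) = 7*w*x - 42*w + x^2 - 6*x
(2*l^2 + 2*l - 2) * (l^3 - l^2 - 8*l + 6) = 2*l^5 - 20*l^3 - 2*l^2 + 28*l - 12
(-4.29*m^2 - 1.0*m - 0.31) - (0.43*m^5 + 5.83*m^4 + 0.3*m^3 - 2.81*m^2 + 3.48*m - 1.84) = -0.43*m^5 - 5.83*m^4 - 0.3*m^3 - 1.48*m^2 - 4.48*m + 1.53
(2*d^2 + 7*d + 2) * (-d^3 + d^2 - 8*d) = -2*d^5 - 5*d^4 - 11*d^3 - 54*d^2 - 16*d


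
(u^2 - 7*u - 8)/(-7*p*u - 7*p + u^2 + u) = (8 - u)/(7*p - u)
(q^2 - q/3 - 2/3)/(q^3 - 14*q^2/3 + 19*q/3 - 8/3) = (3*q + 2)/(3*q^2 - 11*q + 8)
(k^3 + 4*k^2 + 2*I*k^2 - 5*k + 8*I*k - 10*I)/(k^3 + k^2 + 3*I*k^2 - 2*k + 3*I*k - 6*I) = (k^2 + k*(5 + 2*I) + 10*I)/(k^2 + k*(2 + 3*I) + 6*I)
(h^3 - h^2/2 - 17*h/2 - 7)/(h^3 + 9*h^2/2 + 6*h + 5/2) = (2*h^2 - 3*h - 14)/(2*h^2 + 7*h + 5)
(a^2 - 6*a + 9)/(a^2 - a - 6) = (a - 3)/(a + 2)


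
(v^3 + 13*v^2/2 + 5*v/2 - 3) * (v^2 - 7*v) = v^5 - v^4/2 - 43*v^3 - 41*v^2/2 + 21*v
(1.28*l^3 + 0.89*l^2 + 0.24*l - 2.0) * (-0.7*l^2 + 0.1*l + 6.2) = -0.896*l^5 - 0.495*l^4 + 7.857*l^3 + 6.942*l^2 + 1.288*l - 12.4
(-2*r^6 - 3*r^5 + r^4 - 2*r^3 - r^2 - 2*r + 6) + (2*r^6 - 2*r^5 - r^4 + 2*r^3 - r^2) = -5*r^5 - 2*r^2 - 2*r + 6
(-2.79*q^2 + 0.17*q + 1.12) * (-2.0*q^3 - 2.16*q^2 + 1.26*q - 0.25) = 5.58*q^5 + 5.6864*q^4 - 6.1226*q^3 - 1.5075*q^2 + 1.3687*q - 0.28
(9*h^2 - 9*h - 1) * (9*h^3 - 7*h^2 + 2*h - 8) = 81*h^5 - 144*h^4 + 72*h^3 - 83*h^2 + 70*h + 8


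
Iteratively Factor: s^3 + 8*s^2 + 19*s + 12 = (s + 1)*(s^2 + 7*s + 12) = (s + 1)*(s + 3)*(s + 4)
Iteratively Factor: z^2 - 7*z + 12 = (z - 4)*(z - 3)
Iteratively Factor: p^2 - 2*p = (p)*(p - 2)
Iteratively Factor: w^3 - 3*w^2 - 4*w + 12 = (w - 2)*(w^2 - w - 6) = (w - 3)*(w - 2)*(w + 2)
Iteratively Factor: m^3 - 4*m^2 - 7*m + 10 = (m - 1)*(m^2 - 3*m - 10) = (m - 5)*(m - 1)*(m + 2)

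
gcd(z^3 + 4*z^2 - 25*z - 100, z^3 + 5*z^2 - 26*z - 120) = z^2 - z - 20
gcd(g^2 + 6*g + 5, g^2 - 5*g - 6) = g + 1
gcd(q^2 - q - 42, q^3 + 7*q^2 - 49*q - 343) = q - 7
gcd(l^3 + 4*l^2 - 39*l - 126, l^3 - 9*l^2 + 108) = l^2 - 3*l - 18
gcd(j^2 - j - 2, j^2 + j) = j + 1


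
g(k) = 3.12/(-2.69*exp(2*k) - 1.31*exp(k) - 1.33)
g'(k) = 3.12*(5.38*exp(2*k) + 1.31*exp(k))/(-2.69*exp(2*k) - 1.31*exp(k) - 1.33)^2 = (16.7856*exp(k) + 4.0872)*exp(k)/(2.69*exp(2*k) + 1.31*exp(k) + 1.33)^2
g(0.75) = -0.19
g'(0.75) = 0.32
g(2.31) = -0.01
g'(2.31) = 0.02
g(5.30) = -0.00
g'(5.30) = 0.00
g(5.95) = -0.00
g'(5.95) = 0.00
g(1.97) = -0.02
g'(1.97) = 0.04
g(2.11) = -0.02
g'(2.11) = 0.03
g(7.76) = -0.00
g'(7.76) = 0.00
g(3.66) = -0.00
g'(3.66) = 0.00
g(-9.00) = -2.35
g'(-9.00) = 0.00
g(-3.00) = -2.23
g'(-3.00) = 0.12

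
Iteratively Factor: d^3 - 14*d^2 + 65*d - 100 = (d - 4)*(d^2 - 10*d + 25) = (d - 5)*(d - 4)*(d - 5)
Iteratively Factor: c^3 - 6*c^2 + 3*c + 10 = (c - 2)*(c^2 - 4*c - 5) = (c - 2)*(c + 1)*(c - 5)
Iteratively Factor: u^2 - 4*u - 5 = (u - 5)*(u + 1)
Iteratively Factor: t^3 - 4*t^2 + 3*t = (t - 3)*(t^2 - t) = t*(t - 3)*(t - 1)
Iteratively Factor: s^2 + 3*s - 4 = (s + 4)*(s - 1)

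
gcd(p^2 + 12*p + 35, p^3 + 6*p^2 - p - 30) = p + 5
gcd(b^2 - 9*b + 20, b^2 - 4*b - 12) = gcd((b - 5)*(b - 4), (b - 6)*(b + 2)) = 1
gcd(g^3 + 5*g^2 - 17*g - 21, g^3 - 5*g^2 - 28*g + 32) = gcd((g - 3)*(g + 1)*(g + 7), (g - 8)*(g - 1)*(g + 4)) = 1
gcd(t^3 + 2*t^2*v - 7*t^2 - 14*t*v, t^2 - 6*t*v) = t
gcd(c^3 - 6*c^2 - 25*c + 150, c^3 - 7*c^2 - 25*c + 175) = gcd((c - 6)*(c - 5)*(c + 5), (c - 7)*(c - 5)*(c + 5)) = c^2 - 25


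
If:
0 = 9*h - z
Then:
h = z/9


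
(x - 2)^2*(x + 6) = x^3 + 2*x^2 - 20*x + 24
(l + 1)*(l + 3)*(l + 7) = l^3 + 11*l^2 + 31*l + 21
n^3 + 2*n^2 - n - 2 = (n - 1)*(n + 1)*(n + 2)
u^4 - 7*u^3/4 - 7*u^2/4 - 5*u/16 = u*(u - 5/2)*(u + 1/4)*(u + 1/2)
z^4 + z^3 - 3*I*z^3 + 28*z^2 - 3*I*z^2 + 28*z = z*(z + 1)*(z - 7*I)*(z + 4*I)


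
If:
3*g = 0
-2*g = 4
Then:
No Solution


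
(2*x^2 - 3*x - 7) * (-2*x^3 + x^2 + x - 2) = -4*x^5 + 8*x^4 + 13*x^3 - 14*x^2 - x + 14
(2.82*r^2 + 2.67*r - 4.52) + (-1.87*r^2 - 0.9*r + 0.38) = 0.95*r^2 + 1.77*r - 4.14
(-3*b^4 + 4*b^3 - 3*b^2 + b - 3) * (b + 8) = -3*b^5 - 20*b^4 + 29*b^3 - 23*b^2 + 5*b - 24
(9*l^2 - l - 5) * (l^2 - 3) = 9*l^4 - l^3 - 32*l^2 + 3*l + 15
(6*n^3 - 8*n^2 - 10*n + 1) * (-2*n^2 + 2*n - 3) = -12*n^5 + 28*n^4 - 14*n^3 + 2*n^2 + 32*n - 3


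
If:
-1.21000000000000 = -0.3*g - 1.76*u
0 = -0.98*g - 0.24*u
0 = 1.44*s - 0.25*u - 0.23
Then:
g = -0.18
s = 0.28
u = 0.72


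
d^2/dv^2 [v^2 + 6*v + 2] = 2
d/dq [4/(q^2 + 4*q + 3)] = 8*(-q - 2)/(q^2 + 4*q + 3)^2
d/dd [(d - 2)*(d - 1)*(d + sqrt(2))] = 3*d^2 - 6*d + 2*sqrt(2)*d - 3*sqrt(2) + 2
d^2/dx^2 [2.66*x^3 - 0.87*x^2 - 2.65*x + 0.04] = 15.96*x - 1.74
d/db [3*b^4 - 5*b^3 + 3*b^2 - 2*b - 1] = 12*b^3 - 15*b^2 + 6*b - 2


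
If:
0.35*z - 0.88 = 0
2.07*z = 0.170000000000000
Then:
No Solution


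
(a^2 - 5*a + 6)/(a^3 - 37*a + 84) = (a - 2)/(a^2 + 3*a - 28)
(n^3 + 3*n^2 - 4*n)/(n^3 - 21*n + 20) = n*(n + 4)/(n^2 + n - 20)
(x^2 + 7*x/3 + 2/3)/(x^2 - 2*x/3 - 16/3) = (3*x + 1)/(3*x - 8)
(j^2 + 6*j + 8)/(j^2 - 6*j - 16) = (j + 4)/(j - 8)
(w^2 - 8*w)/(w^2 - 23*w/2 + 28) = 2*w/(2*w - 7)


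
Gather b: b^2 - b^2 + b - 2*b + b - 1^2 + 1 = 0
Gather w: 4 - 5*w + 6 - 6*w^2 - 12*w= -6*w^2 - 17*w + 10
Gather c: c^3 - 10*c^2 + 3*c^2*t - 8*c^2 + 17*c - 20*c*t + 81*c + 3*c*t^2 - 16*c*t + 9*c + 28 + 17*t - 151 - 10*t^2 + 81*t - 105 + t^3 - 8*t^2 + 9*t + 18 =c^3 + c^2*(3*t - 18) + c*(3*t^2 - 36*t + 107) + t^3 - 18*t^2 + 107*t - 210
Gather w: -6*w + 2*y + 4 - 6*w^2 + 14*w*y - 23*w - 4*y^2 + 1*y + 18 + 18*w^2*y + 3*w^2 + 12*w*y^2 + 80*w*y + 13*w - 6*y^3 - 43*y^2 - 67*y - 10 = w^2*(18*y - 3) + w*(12*y^2 + 94*y - 16) - 6*y^3 - 47*y^2 - 64*y + 12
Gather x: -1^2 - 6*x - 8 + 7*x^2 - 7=7*x^2 - 6*x - 16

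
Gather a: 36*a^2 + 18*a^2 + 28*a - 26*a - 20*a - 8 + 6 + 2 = 54*a^2 - 18*a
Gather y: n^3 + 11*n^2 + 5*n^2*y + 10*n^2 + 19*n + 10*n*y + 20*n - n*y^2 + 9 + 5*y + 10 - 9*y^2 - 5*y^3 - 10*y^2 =n^3 + 21*n^2 + 39*n - 5*y^3 + y^2*(-n - 19) + y*(5*n^2 + 10*n + 5) + 19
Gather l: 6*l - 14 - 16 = 6*l - 30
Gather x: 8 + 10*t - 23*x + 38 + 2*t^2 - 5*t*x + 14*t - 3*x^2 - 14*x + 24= 2*t^2 + 24*t - 3*x^2 + x*(-5*t - 37) + 70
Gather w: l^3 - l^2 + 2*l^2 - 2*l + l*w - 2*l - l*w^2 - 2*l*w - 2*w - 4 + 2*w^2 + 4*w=l^3 + l^2 - 4*l + w^2*(2 - l) + w*(2 - l) - 4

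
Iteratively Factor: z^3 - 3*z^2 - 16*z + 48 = (z - 4)*(z^2 + z - 12) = (z - 4)*(z - 3)*(z + 4)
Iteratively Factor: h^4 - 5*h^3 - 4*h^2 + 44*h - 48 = (h - 2)*(h^3 - 3*h^2 - 10*h + 24) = (h - 4)*(h - 2)*(h^2 + h - 6) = (h - 4)*(h - 2)^2*(h + 3)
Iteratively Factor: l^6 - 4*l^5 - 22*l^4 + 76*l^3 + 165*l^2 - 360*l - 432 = (l + 3)*(l^5 - 7*l^4 - l^3 + 79*l^2 - 72*l - 144) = (l - 3)*(l + 3)*(l^4 - 4*l^3 - 13*l^2 + 40*l + 48) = (l - 3)*(l + 3)^2*(l^3 - 7*l^2 + 8*l + 16) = (l - 3)*(l + 1)*(l + 3)^2*(l^2 - 8*l + 16) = (l - 4)*(l - 3)*(l + 1)*(l + 3)^2*(l - 4)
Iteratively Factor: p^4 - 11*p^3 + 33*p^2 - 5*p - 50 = (p + 1)*(p^3 - 12*p^2 + 45*p - 50) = (p - 5)*(p + 1)*(p^2 - 7*p + 10) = (p - 5)*(p - 2)*(p + 1)*(p - 5)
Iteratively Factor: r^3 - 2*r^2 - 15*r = (r)*(r^2 - 2*r - 15) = r*(r - 5)*(r + 3)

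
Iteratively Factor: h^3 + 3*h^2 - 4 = (h + 2)*(h^2 + h - 2) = (h - 1)*(h + 2)*(h + 2)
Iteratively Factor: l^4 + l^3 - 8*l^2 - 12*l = (l + 2)*(l^3 - l^2 - 6*l) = (l - 3)*(l + 2)*(l^2 + 2*l) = l*(l - 3)*(l + 2)*(l + 2)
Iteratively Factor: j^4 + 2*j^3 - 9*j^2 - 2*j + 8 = (j - 1)*(j^3 + 3*j^2 - 6*j - 8) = (j - 2)*(j - 1)*(j^2 + 5*j + 4) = (j - 2)*(j - 1)*(j + 1)*(j + 4)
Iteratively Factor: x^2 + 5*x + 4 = (x + 1)*(x + 4)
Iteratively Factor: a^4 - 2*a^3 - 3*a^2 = (a)*(a^3 - 2*a^2 - 3*a) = a*(a - 3)*(a^2 + a) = a^2*(a - 3)*(a + 1)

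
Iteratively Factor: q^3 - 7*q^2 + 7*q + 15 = (q + 1)*(q^2 - 8*q + 15) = (q - 5)*(q + 1)*(q - 3)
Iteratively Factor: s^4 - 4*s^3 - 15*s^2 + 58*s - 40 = (s - 2)*(s^3 - 2*s^2 - 19*s + 20) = (s - 2)*(s - 1)*(s^2 - s - 20) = (s - 2)*(s - 1)*(s + 4)*(s - 5)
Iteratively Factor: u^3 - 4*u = (u + 2)*(u^2 - 2*u) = (u - 2)*(u + 2)*(u)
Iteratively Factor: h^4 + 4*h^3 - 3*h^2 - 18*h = (h + 3)*(h^3 + h^2 - 6*h) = (h + 3)^2*(h^2 - 2*h) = (h - 2)*(h + 3)^2*(h)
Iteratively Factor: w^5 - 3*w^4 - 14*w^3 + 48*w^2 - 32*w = (w - 2)*(w^4 - w^3 - 16*w^2 + 16*w) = (w - 2)*(w + 4)*(w^3 - 5*w^2 + 4*w) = (w - 2)*(w - 1)*(w + 4)*(w^2 - 4*w) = (w - 4)*(w - 2)*(w - 1)*(w + 4)*(w)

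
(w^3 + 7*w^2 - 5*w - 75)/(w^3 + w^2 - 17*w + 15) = (w + 5)/(w - 1)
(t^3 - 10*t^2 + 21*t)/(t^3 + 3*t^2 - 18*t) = (t - 7)/(t + 6)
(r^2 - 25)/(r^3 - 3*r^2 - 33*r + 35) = (r - 5)/(r^2 - 8*r + 7)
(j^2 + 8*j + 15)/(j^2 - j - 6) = (j^2 + 8*j + 15)/(j^2 - j - 6)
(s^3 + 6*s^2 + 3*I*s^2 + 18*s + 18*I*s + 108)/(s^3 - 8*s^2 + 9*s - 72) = (s^2 + 6*s*(1 + I) + 36*I)/(s^2 + s*(-8 + 3*I) - 24*I)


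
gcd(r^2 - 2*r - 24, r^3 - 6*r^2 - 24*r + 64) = r + 4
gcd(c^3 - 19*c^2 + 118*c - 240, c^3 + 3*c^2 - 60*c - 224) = c - 8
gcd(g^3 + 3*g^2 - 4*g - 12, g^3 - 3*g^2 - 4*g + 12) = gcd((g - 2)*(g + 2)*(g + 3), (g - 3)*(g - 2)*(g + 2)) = g^2 - 4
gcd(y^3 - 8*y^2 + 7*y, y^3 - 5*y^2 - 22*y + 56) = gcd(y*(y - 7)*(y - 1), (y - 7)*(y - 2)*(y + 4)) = y - 7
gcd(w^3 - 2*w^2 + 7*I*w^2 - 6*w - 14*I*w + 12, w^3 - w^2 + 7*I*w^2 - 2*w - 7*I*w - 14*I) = w - 2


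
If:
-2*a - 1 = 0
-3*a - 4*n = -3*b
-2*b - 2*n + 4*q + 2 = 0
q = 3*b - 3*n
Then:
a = -1/2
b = -13/2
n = -9/2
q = -6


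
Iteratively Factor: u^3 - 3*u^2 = (u)*(u^2 - 3*u) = u*(u - 3)*(u)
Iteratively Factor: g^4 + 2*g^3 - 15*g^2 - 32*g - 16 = (g + 4)*(g^3 - 2*g^2 - 7*g - 4) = (g + 1)*(g + 4)*(g^2 - 3*g - 4) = (g + 1)^2*(g + 4)*(g - 4)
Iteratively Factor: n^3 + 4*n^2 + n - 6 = (n + 3)*(n^2 + n - 2) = (n + 2)*(n + 3)*(n - 1)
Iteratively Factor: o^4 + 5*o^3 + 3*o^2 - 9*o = (o + 3)*(o^3 + 2*o^2 - 3*o) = (o - 1)*(o + 3)*(o^2 + 3*o) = (o - 1)*(o + 3)^2*(o)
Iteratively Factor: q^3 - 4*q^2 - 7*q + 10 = (q - 5)*(q^2 + q - 2) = (q - 5)*(q + 2)*(q - 1)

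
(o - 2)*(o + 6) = o^2 + 4*o - 12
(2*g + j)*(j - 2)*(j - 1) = 2*g*j^2 - 6*g*j + 4*g + j^3 - 3*j^2 + 2*j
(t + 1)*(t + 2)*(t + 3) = t^3 + 6*t^2 + 11*t + 6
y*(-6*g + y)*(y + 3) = -6*g*y^2 - 18*g*y + y^3 + 3*y^2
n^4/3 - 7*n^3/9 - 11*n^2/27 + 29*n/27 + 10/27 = (n/3 + 1/3)*(n - 2)*(n - 5/3)*(n + 1/3)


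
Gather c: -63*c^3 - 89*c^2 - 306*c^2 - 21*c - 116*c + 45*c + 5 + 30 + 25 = -63*c^3 - 395*c^2 - 92*c + 60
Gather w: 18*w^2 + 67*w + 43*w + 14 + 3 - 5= 18*w^2 + 110*w + 12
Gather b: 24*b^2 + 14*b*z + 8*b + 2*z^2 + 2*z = 24*b^2 + b*(14*z + 8) + 2*z^2 + 2*z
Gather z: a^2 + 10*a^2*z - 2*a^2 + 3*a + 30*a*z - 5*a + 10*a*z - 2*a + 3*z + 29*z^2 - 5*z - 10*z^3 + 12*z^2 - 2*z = -a^2 - 4*a - 10*z^3 + 41*z^2 + z*(10*a^2 + 40*a - 4)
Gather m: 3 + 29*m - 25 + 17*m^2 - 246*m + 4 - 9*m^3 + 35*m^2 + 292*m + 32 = -9*m^3 + 52*m^2 + 75*m + 14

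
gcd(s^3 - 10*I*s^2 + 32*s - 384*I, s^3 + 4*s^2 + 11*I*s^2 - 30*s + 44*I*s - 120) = s + 6*I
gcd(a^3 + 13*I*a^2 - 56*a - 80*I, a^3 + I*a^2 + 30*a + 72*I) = a + 4*I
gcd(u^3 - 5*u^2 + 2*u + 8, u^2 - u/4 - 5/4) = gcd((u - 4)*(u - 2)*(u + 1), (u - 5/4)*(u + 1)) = u + 1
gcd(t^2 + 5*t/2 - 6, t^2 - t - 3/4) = t - 3/2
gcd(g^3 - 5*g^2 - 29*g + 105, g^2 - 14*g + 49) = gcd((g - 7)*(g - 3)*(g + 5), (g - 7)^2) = g - 7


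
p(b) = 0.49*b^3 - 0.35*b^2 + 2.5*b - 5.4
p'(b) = 1.47*b^2 - 0.7*b + 2.5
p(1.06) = -2.56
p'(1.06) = 3.41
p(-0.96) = -8.56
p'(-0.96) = 4.53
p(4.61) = 46.69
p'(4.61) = 30.51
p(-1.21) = -9.81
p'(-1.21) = 5.50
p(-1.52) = -11.73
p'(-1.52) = 6.96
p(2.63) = 7.67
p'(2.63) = 10.83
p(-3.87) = -48.72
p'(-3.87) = 27.23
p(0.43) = -4.35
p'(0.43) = 2.47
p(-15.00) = -1775.40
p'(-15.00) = 343.75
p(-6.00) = -138.84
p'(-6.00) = 59.62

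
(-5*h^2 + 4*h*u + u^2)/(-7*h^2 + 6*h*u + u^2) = (5*h + u)/(7*h + u)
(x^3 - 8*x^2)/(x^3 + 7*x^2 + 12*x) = x*(x - 8)/(x^2 + 7*x + 12)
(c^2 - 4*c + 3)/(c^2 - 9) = (c - 1)/(c + 3)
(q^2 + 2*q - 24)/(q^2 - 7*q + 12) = (q + 6)/(q - 3)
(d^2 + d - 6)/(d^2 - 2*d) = (d + 3)/d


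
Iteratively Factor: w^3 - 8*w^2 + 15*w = (w)*(w^2 - 8*w + 15) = w*(w - 3)*(w - 5)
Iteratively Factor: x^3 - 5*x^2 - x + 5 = (x - 5)*(x^2 - 1) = (x - 5)*(x + 1)*(x - 1)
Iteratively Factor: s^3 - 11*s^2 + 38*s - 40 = (s - 2)*(s^2 - 9*s + 20) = (s - 4)*(s - 2)*(s - 5)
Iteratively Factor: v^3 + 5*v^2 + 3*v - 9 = (v + 3)*(v^2 + 2*v - 3) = (v - 1)*(v + 3)*(v + 3)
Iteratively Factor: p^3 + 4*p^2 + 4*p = (p + 2)*(p^2 + 2*p) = p*(p + 2)*(p + 2)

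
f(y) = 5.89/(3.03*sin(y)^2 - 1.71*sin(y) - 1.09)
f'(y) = 5.89*(-6.06*sin(y)*cos(y) + 1.71*cos(y))/(3.03*sin(y)^2 - 1.71*sin(y) - 1.09)^2 = (10.0719 - 35.6934*sin(y))*cos(y)/(-3.03*sin(y)^2 + 1.71*sin(y) + 1.09)^2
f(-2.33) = 3.38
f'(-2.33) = -8.13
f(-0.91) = 2.74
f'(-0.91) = 5.09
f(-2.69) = 25.25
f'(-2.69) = -424.03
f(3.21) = -6.14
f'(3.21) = -13.57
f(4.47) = 1.72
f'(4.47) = -0.91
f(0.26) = -4.43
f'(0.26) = 0.49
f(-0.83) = 3.23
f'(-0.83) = 7.40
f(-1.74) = 1.66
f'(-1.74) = -0.61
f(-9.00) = 45.54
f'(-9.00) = -1349.67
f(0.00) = -5.40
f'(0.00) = 8.48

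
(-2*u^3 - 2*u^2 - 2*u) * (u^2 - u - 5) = -2*u^5 + 10*u^3 + 12*u^2 + 10*u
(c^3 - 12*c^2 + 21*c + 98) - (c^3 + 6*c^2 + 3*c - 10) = -18*c^2 + 18*c + 108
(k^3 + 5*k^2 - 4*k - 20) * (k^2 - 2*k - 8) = k^5 + 3*k^4 - 22*k^3 - 52*k^2 + 72*k + 160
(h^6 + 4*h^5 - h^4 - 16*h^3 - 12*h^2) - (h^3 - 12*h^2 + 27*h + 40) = h^6 + 4*h^5 - h^4 - 17*h^3 - 27*h - 40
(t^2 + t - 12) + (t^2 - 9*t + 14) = 2*t^2 - 8*t + 2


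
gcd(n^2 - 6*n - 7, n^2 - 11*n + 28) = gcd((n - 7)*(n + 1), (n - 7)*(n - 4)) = n - 7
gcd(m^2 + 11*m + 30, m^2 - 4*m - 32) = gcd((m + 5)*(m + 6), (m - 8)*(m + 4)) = 1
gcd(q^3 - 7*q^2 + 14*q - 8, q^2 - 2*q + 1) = q - 1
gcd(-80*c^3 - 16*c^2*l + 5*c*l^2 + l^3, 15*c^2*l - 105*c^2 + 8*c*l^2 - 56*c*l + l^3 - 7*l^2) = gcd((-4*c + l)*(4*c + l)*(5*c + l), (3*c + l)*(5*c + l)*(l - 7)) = 5*c + l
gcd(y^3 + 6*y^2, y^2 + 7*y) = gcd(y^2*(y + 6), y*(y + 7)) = y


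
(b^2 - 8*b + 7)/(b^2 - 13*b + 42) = (b - 1)/(b - 6)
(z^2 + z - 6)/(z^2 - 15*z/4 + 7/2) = 4*(z + 3)/(4*z - 7)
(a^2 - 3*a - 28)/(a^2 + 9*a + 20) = (a - 7)/(a + 5)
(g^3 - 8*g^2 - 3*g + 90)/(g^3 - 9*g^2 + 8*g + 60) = (g + 3)/(g + 2)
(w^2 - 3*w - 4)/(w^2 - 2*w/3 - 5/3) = 3*(w - 4)/(3*w - 5)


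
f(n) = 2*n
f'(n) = 2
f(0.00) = 0.00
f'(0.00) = 2.00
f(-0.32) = -0.64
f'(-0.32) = 2.00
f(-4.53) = -9.06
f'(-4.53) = 2.00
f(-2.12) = -4.24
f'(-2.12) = 2.00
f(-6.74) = -13.48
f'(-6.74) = 2.00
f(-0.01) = -0.02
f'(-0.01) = 2.00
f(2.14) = 4.28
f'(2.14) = 2.00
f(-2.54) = -5.08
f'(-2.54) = 2.00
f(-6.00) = -12.00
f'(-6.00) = 2.00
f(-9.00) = -18.00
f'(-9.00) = 2.00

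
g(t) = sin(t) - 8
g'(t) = cos(t)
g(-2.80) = -8.33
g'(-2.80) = -0.94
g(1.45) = -7.01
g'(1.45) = 0.12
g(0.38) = -7.63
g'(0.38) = 0.93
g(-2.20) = -8.81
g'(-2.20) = -0.59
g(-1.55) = -9.00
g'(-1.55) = 0.02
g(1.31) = -7.03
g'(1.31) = 0.26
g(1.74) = -7.01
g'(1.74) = -0.17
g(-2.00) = -8.91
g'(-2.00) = -0.42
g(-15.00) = -8.65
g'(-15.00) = -0.76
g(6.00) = -8.28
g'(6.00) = 0.96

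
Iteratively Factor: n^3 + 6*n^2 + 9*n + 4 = (n + 4)*(n^2 + 2*n + 1) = (n + 1)*(n + 4)*(n + 1)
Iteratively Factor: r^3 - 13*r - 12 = (r - 4)*(r^2 + 4*r + 3) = (r - 4)*(r + 1)*(r + 3)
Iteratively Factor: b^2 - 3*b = (b - 3)*(b)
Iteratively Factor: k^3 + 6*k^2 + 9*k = (k + 3)*(k^2 + 3*k) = (k + 3)^2*(k)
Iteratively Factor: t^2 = (t)*(t)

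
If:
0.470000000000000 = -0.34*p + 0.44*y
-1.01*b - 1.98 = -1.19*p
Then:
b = 1.52475247524752*y - 3.58910891089109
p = 1.29411764705882*y - 1.38235294117647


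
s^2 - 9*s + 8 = (s - 8)*(s - 1)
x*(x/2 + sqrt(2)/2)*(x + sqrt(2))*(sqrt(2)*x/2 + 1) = sqrt(2)*x^4/4 + 3*x^3/2 + 3*sqrt(2)*x^2/2 + x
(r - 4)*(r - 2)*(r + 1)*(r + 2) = r^4 - 3*r^3 - 8*r^2 + 12*r + 16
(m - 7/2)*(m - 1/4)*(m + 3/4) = m^3 - 3*m^2 - 31*m/16 + 21/32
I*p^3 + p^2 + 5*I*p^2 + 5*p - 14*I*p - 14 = (p - 2)*(p + 7)*(I*p + 1)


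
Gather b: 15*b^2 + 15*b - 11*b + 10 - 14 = 15*b^2 + 4*b - 4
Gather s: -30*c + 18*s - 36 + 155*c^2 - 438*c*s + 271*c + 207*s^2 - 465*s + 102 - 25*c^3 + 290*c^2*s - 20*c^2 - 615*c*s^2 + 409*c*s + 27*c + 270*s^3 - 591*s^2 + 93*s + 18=-25*c^3 + 135*c^2 + 268*c + 270*s^3 + s^2*(-615*c - 384) + s*(290*c^2 - 29*c - 354) + 84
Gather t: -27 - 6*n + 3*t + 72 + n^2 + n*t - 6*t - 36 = n^2 - 6*n + t*(n - 3) + 9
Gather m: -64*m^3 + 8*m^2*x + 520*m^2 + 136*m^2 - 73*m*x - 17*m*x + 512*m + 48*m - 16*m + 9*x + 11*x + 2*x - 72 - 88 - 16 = -64*m^3 + m^2*(8*x + 656) + m*(544 - 90*x) + 22*x - 176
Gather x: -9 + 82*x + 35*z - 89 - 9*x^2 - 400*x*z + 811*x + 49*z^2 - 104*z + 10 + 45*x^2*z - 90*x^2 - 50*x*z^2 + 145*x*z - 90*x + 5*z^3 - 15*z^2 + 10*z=x^2*(45*z - 99) + x*(-50*z^2 - 255*z + 803) + 5*z^3 + 34*z^2 - 59*z - 88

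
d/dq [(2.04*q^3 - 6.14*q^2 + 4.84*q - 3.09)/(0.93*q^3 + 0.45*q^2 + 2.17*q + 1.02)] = (6.6282*q^4 - 0.148799999999998*q^3 - 0.638300000000001*q^2 - 9.7446*q + 11.6421)/(0.8649*q^6 + 0.837*q^5 + 4.2387*q^4 + 3.8502*q^3 + 5.6269*q^2 + 4.4268*q + 1.0404)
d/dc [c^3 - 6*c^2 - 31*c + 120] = 3*c^2 - 12*c - 31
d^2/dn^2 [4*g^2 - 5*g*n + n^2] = 2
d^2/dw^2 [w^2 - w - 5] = 2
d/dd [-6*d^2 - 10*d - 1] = -12*d - 10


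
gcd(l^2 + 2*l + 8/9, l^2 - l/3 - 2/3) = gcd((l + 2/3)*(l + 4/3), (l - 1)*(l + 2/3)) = l + 2/3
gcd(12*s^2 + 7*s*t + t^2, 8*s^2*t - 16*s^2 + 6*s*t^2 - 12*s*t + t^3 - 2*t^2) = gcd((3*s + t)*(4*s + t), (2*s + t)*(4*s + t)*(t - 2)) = 4*s + t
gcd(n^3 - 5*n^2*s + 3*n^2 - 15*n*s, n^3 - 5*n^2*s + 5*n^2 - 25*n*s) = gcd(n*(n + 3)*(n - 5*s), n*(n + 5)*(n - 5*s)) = -n^2 + 5*n*s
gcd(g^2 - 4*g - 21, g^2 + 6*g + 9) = g + 3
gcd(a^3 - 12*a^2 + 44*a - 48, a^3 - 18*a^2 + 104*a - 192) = a^2 - 10*a + 24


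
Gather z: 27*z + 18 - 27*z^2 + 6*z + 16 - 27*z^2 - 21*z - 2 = -54*z^2 + 12*z + 32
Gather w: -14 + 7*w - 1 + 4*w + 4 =11*w - 11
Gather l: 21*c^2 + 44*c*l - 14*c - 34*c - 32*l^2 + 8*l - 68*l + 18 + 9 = 21*c^2 - 48*c - 32*l^2 + l*(44*c - 60) + 27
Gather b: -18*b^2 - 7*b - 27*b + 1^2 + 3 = -18*b^2 - 34*b + 4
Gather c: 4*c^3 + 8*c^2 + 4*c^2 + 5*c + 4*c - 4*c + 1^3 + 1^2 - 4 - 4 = 4*c^3 + 12*c^2 + 5*c - 6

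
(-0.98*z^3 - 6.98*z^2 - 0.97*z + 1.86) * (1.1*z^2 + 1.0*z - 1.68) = -1.078*z^5 - 8.658*z^4 - 6.4006*z^3 + 12.8024*z^2 + 3.4896*z - 3.1248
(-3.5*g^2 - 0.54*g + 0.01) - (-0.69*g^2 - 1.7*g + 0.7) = -2.81*g^2 + 1.16*g - 0.69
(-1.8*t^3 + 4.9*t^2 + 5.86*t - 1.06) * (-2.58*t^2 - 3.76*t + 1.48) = 4.644*t^5 - 5.874*t^4 - 36.2068*t^3 - 12.0468*t^2 + 12.6584*t - 1.5688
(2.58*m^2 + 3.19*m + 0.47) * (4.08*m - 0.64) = 10.5264*m^3 + 11.364*m^2 - 0.124*m - 0.3008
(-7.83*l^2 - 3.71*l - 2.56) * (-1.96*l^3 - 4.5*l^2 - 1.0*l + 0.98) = 15.3468*l^5 + 42.5066*l^4 + 29.5426*l^3 + 7.5566*l^2 - 1.0758*l - 2.5088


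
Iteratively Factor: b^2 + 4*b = (b)*(b + 4)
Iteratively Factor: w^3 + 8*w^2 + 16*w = (w + 4)*(w^2 + 4*w) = w*(w + 4)*(w + 4)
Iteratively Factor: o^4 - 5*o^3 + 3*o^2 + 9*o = (o - 3)*(o^3 - 2*o^2 - 3*o) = o*(o - 3)*(o^2 - 2*o - 3) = o*(o - 3)*(o + 1)*(o - 3)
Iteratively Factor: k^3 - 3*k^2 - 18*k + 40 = (k - 2)*(k^2 - k - 20) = (k - 5)*(k - 2)*(k + 4)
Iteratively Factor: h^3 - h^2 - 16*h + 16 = (h + 4)*(h^2 - 5*h + 4) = (h - 1)*(h + 4)*(h - 4)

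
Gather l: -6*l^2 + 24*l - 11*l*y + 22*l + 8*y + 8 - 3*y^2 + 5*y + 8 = -6*l^2 + l*(46 - 11*y) - 3*y^2 + 13*y + 16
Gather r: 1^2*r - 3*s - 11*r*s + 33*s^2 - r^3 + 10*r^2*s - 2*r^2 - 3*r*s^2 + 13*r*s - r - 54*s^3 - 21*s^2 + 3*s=-r^3 + r^2*(10*s - 2) + r*(-3*s^2 + 2*s) - 54*s^3 + 12*s^2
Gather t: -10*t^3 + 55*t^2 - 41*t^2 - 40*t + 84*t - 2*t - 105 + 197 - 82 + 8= -10*t^3 + 14*t^2 + 42*t + 18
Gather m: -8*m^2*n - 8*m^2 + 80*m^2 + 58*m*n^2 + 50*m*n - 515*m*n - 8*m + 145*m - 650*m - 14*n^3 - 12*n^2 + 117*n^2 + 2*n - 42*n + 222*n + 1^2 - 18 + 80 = m^2*(72 - 8*n) + m*(58*n^2 - 465*n - 513) - 14*n^3 + 105*n^2 + 182*n + 63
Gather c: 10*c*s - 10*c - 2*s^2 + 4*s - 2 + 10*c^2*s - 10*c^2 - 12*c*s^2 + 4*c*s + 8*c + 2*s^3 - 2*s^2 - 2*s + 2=c^2*(10*s - 10) + c*(-12*s^2 + 14*s - 2) + 2*s^3 - 4*s^2 + 2*s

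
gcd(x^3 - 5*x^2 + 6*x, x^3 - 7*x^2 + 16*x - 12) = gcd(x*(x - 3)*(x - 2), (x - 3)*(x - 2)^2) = x^2 - 5*x + 6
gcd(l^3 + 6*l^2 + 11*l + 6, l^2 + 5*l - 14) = 1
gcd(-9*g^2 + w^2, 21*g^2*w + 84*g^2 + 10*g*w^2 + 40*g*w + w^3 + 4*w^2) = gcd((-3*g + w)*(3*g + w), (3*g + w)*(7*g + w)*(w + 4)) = 3*g + w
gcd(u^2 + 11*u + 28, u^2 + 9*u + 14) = u + 7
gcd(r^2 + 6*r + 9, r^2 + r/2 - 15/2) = r + 3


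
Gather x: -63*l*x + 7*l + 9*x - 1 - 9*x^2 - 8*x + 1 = 7*l - 9*x^2 + x*(1 - 63*l)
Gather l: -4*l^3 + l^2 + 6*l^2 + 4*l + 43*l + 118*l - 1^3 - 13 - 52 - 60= -4*l^3 + 7*l^2 + 165*l - 126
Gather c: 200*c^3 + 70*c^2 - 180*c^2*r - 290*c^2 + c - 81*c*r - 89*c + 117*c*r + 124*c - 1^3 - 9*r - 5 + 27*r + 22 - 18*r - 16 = 200*c^3 + c^2*(-180*r - 220) + c*(36*r + 36)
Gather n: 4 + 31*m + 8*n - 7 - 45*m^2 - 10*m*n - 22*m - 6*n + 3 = -45*m^2 + 9*m + n*(2 - 10*m)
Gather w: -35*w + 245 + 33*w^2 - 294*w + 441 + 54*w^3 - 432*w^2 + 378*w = 54*w^3 - 399*w^2 + 49*w + 686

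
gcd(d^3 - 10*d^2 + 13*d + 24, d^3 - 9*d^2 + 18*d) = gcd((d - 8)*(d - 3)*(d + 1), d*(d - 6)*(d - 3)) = d - 3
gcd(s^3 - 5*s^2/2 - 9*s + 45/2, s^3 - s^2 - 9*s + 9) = s^2 - 9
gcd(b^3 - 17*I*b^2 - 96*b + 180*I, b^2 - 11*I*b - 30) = b^2 - 11*I*b - 30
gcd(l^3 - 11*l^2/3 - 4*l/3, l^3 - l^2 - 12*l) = l^2 - 4*l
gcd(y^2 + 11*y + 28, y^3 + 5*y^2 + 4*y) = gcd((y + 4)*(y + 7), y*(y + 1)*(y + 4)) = y + 4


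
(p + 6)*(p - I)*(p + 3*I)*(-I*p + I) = -I*p^4 + 2*p^3 - 5*I*p^3 + 10*p^2 + 3*I*p^2 - 12*p - 15*I*p + 18*I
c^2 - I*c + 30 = (c - 6*I)*(c + 5*I)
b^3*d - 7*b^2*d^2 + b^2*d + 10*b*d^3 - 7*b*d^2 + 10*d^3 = (b - 5*d)*(b - 2*d)*(b*d + d)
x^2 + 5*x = x*(x + 5)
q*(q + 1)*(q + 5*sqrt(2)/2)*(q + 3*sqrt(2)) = q^4 + q^3 + 11*sqrt(2)*q^3/2 + 11*sqrt(2)*q^2/2 + 15*q^2 + 15*q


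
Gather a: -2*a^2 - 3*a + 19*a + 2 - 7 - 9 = -2*a^2 + 16*a - 14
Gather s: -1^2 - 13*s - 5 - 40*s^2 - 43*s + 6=-40*s^2 - 56*s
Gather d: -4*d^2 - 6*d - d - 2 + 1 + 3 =-4*d^2 - 7*d + 2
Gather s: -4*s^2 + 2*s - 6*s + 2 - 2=-4*s^2 - 4*s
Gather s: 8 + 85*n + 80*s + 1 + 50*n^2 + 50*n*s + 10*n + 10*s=50*n^2 + 95*n + s*(50*n + 90) + 9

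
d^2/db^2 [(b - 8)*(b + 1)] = 2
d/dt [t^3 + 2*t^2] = t*(3*t + 4)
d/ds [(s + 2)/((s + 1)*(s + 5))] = (-s^2 - 4*s - 7)/(s^4 + 12*s^3 + 46*s^2 + 60*s + 25)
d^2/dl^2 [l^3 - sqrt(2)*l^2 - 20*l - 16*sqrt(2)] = 6*l - 2*sqrt(2)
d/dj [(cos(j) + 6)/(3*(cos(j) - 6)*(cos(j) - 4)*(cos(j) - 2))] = 2*(cos(j)^3 + 3*cos(j)^2 - 72*cos(j) + 156)*sin(j)/(3*(cos(j) - 6)^2*(cos(j) - 4)^2*(cos(j) - 2)^2)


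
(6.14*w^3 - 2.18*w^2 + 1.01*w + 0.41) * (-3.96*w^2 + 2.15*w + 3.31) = -24.3144*w^5 + 21.8338*w^4 + 11.6368*w^3 - 6.6679*w^2 + 4.2246*w + 1.3571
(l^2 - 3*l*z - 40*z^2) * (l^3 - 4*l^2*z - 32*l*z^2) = l^5 - 7*l^4*z - 60*l^3*z^2 + 256*l^2*z^3 + 1280*l*z^4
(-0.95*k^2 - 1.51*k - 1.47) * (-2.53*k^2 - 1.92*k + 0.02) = 2.4035*k^4 + 5.6443*k^3 + 6.5993*k^2 + 2.7922*k - 0.0294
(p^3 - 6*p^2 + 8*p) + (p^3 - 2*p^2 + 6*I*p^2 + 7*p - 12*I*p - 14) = 2*p^3 - 8*p^2 + 6*I*p^2 + 15*p - 12*I*p - 14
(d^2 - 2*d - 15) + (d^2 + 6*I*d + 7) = 2*d^2 - 2*d + 6*I*d - 8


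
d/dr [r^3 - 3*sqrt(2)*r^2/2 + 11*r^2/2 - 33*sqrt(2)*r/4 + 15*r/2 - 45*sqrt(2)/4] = 3*r^2 - 3*sqrt(2)*r + 11*r - 33*sqrt(2)/4 + 15/2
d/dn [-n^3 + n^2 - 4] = n*(2 - 3*n)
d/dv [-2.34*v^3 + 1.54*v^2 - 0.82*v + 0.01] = -7.02*v^2 + 3.08*v - 0.82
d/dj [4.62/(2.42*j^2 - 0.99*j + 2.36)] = (4.5738 - 22.3608*j)/(2.42*j^2 - 0.99*j + 2.36)^2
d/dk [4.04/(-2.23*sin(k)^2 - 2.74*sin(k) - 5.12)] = (18.0184*sin(k) + 11.0696)*cos(k)/(2.23*sin(k)^2 + 2.74*sin(k) + 5.12)^2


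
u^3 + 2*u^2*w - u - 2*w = (u - 1)*(u + 1)*(u + 2*w)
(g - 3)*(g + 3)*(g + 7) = g^3 + 7*g^2 - 9*g - 63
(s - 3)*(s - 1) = s^2 - 4*s + 3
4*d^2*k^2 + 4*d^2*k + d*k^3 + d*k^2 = k*(4*d + k)*(d*k + d)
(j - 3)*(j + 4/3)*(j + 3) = j^3 + 4*j^2/3 - 9*j - 12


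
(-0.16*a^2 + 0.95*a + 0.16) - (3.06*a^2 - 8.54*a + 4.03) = -3.22*a^2 + 9.49*a - 3.87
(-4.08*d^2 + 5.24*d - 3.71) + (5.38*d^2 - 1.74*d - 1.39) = 1.3*d^2 + 3.5*d - 5.1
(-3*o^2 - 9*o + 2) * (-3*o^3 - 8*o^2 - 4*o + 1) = 9*o^5 + 51*o^4 + 78*o^3 + 17*o^2 - 17*o + 2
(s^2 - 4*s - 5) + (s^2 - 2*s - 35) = 2*s^2 - 6*s - 40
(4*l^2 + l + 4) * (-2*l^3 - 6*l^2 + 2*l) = -8*l^5 - 26*l^4 - 6*l^3 - 22*l^2 + 8*l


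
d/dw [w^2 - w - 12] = 2*w - 1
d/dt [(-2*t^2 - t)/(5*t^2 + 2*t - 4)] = (t^2 + 16*t + 4)/(25*t^4 + 20*t^3 - 36*t^2 - 16*t + 16)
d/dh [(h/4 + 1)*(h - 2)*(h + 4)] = 3*h*(h/4 + 1)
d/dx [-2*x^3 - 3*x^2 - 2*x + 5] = -6*x^2 - 6*x - 2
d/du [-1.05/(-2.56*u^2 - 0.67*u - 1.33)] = (-5.376*u - 0.7035)/(2.56*u^2 + 0.67*u + 1.33)^2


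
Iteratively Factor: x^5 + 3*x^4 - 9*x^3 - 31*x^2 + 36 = (x + 2)*(x^4 + x^3 - 11*x^2 - 9*x + 18) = (x - 1)*(x + 2)*(x^3 + 2*x^2 - 9*x - 18) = (x - 3)*(x - 1)*(x + 2)*(x^2 + 5*x + 6) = (x - 3)*(x - 1)*(x + 2)^2*(x + 3)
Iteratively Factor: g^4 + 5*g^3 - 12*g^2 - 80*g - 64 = (g + 1)*(g^3 + 4*g^2 - 16*g - 64) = (g + 1)*(g + 4)*(g^2 - 16) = (g - 4)*(g + 1)*(g + 4)*(g + 4)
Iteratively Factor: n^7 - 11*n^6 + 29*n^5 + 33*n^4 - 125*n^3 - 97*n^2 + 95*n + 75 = (n + 1)*(n^6 - 12*n^5 + 41*n^4 - 8*n^3 - 117*n^2 + 20*n + 75) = (n + 1)^2*(n^5 - 13*n^4 + 54*n^3 - 62*n^2 - 55*n + 75) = (n - 5)*(n + 1)^2*(n^4 - 8*n^3 + 14*n^2 + 8*n - 15) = (n - 5)*(n - 1)*(n + 1)^2*(n^3 - 7*n^2 + 7*n + 15) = (n - 5)*(n - 1)*(n + 1)^3*(n^2 - 8*n + 15) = (n - 5)^2*(n - 1)*(n + 1)^3*(n - 3)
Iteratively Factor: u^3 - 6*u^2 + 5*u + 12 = (u - 3)*(u^2 - 3*u - 4) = (u - 4)*(u - 3)*(u + 1)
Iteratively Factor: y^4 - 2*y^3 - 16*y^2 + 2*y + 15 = (y + 1)*(y^3 - 3*y^2 - 13*y + 15) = (y - 1)*(y + 1)*(y^2 - 2*y - 15) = (y - 5)*(y - 1)*(y + 1)*(y + 3)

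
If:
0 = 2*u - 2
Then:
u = 1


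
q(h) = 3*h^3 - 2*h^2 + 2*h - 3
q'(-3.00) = 95.00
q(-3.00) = -108.00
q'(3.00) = 71.00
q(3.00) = 66.00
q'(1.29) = 11.82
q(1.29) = 2.69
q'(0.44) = 1.98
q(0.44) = -2.25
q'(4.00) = 130.00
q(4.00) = 165.00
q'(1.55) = 17.42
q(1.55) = 6.47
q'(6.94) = 407.71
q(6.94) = 917.32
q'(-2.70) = 78.41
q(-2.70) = -82.03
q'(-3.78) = 145.72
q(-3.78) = -201.17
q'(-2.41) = 63.91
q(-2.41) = -61.43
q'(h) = 9*h^2 - 4*h + 2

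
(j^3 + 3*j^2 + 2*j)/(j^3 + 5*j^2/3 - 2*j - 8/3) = 3*j/(3*j - 4)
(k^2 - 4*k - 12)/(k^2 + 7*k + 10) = (k - 6)/(k + 5)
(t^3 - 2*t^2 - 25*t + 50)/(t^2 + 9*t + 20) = (t^2 - 7*t + 10)/(t + 4)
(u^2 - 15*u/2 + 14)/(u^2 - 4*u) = (u - 7/2)/u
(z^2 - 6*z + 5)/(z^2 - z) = (z - 5)/z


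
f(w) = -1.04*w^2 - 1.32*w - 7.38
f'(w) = -2.08*w - 1.32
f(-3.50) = -15.50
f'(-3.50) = 5.96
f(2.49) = -17.11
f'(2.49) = -6.50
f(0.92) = -9.47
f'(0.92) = -3.23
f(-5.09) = -27.61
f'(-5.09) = 9.27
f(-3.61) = -16.17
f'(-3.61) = 6.19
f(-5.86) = -35.36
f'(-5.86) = 10.87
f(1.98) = -14.07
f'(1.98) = -5.44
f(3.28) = -22.90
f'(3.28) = -8.14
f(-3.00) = -12.78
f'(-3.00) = 4.92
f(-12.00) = -141.30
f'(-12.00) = 23.64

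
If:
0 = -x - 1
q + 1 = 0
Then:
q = -1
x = -1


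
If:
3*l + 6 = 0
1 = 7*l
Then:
No Solution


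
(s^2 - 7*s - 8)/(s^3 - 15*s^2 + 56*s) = (s + 1)/(s*(s - 7))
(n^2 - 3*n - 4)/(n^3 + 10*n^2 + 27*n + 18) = (n - 4)/(n^2 + 9*n + 18)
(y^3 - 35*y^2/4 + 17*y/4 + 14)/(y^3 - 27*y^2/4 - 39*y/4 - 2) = (4*y - 7)/(4*y + 1)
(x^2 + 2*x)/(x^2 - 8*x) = (x + 2)/(x - 8)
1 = 1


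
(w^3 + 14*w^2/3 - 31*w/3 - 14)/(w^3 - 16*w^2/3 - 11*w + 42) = (w^2 + 7*w + 6)/(w^2 - 3*w - 18)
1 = 1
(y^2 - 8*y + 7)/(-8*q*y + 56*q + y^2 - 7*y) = (y - 1)/(-8*q + y)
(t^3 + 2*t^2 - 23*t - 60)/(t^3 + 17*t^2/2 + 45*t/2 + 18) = 2*(t - 5)/(2*t + 3)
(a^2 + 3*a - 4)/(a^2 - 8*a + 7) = (a + 4)/(a - 7)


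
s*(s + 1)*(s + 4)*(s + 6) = s^4 + 11*s^3 + 34*s^2 + 24*s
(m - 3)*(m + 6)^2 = m^3 + 9*m^2 - 108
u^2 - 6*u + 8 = (u - 4)*(u - 2)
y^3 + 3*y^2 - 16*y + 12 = (y - 2)*(y - 1)*(y + 6)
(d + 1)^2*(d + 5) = d^3 + 7*d^2 + 11*d + 5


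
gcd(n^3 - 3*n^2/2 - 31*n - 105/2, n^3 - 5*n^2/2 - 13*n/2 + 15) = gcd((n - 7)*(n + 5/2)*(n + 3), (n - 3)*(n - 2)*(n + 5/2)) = n + 5/2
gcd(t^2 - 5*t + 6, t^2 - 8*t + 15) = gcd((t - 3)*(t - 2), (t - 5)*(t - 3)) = t - 3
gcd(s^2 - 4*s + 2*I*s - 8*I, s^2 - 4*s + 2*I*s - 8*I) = s^2 + s*(-4 + 2*I) - 8*I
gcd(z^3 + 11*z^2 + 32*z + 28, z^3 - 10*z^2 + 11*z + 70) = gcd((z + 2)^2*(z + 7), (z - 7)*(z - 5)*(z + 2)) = z + 2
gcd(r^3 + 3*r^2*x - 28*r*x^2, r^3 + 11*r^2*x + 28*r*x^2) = r^2 + 7*r*x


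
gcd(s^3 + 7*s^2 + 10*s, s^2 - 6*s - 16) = s + 2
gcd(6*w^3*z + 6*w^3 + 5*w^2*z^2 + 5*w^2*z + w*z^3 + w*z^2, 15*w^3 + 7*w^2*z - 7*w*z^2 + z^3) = 1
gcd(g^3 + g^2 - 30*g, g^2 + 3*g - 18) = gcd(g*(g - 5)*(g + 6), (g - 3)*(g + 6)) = g + 6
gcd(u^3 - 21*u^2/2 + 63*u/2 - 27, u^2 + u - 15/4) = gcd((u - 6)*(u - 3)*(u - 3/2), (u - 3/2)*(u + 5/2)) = u - 3/2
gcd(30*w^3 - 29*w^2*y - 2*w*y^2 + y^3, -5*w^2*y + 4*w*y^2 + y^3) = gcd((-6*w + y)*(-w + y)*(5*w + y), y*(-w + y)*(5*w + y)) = -5*w^2 + 4*w*y + y^2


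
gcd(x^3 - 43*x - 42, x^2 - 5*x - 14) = x - 7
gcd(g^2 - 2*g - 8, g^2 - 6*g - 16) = g + 2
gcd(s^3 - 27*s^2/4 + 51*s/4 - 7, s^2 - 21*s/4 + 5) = s - 4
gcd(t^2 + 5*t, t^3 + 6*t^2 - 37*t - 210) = t + 5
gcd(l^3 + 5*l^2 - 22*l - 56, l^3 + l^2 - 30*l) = 1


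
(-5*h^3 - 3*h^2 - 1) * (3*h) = -15*h^4 - 9*h^3 - 3*h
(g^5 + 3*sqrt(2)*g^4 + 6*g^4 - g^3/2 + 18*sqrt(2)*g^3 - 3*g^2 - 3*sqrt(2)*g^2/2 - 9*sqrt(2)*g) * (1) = g^5 + 3*sqrt(2)*g^4 + 6*g^4 - g^3/2 + 18*sqrt(2)*g^3 - 3*g^2 - 3*sqrt(2)*g^2/2 - 9*sqrt(2)*g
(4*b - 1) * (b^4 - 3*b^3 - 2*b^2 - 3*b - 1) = 4*b^5 - 13*b^4 - 5*b^3 - 10*b^2 - b + 1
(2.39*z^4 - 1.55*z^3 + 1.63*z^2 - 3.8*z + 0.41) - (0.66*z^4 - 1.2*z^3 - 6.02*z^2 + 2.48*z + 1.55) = 1.73*z^4 - 0.35*z^3 + 7.65*z^2 - 6.28*z - 1.14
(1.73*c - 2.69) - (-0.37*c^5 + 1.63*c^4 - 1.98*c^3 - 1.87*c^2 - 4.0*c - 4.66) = 0.37*c^5 - 1.63*c^4 + 1.98*c^3 + 1.87*c^2 + 5.73*c + 1.97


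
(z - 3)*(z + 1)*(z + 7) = z^3 + 5*z^2 - 17*z - 21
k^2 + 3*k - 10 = (k - 2)*(k + 5)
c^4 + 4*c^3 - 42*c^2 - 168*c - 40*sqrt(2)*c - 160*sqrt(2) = (c + 4)*(c - 5*sqrt(2))*(c + sqrt(2))*(c + 4*sqrt(2))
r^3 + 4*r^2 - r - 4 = (r - 1)*(r + 1)*(r + 4)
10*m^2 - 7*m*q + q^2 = (-5*m + q)*(-2*m + q)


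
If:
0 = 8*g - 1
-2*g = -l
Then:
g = 1/8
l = 1/4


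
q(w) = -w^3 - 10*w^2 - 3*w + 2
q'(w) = -3*w^2 - 20*w - 3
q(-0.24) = 2.16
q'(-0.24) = 1.63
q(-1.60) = -14.70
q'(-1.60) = 21.32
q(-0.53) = 0.93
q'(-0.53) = 6.76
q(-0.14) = 2.23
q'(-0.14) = -0.26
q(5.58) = -499.85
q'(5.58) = -208.01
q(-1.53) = -13.24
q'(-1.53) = 20.58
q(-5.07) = -109.52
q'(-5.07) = 21.29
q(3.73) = -200.21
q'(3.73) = -119.34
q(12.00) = -3202.00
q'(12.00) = -675.00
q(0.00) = 2.00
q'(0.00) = -3.00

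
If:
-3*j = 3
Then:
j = -1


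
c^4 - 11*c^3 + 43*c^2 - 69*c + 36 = (c - 4)*(c - 3)^2*(c - 1)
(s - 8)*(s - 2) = s^2 - 10*s + 16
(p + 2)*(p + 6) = p^2 + 8*p + 12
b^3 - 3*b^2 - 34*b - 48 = (b - 8)*(b + 2)*(b + 3)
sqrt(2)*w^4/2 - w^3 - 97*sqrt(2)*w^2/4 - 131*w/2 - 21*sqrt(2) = (w - 6*sqrt(2))*(w + sqrt(2))*(w + 7*sqrt(2)/2)*(sqrt(2)*w/2 + 1/2)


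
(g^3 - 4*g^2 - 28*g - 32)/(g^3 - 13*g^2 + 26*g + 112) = (g + 2)/(g - 7)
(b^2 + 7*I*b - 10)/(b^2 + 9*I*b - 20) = (b + 2*I)/(b + 4*I)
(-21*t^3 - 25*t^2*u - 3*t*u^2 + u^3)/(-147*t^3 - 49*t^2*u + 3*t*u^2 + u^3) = (t + u)/(7*t + u)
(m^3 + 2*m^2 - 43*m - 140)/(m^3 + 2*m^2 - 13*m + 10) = (m^2 - 3*m - 28)/(m^2 - 3*m + 2)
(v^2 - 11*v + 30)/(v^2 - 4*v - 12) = (v - 5)/(v + 2)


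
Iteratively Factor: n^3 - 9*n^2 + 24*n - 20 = (n - 5)*(n^2 - 4*n + 4) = (n - 5)*(n - 2)*(n - 2)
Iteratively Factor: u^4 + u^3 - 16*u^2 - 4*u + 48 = (u - 3)*(u^3 + 4*u^2 - 4*u - 16) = (u - 3)*(u + 2)*(u^2 + 2*u - 8) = (u - 3)*(u + 2)*(u + 4)*(u - 2)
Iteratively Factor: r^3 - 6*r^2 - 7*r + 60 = (r + 3)*(r^2 - 9*r + 20) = (r - 4)*(r + 3)*(r - 5)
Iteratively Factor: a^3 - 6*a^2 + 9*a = (a)*(a^2 - 6*a + 9) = a*(a - 3)*(a - 3)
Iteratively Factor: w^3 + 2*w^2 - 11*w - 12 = (w + 1)*(w^2 + w - 12) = (w - 3)*(w + 1)*(w + 4)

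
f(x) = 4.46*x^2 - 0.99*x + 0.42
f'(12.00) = 106.05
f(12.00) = 630.78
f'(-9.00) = -81.27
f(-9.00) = 370.59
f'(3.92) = 33.98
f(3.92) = 65.07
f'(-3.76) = -34.53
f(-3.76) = 67.20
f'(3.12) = 26.84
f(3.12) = 40.75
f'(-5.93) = -53.89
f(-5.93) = 163.13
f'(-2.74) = -25.43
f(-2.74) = 36.62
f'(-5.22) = -47.55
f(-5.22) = 127.12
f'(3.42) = 29.52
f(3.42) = 49.20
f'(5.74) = 50.21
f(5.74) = 141.68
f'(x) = 8.92*x - 0.99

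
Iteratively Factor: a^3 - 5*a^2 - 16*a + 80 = (a - 5)*(a^2 - 16) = (a - 5)*(a + 4)*(a - 4)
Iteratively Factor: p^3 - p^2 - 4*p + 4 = (p - 1)*(p^2 - 4) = (p - 2)*(p - 1)*(p + 2)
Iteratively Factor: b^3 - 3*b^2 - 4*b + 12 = (b - 2)*(b^2 - b - 6) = (b - 3)*(b - 2)*(b + 2)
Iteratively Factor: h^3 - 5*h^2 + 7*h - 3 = (h - 1)*(h^2 - 4*h + 3) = (h - 3)*(h - 1)*(h - 1)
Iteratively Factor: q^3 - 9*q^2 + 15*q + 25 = (q + 1)*(q^2 - 10*q + 25) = (q - 5)*(q + 1)*(q - 5)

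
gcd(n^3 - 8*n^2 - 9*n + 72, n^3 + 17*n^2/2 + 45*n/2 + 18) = n + 3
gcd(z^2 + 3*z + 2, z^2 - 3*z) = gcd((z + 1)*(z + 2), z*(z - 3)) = 1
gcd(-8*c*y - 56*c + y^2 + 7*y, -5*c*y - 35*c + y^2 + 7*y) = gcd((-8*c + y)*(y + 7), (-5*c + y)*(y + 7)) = y + 7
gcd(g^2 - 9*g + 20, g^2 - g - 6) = 1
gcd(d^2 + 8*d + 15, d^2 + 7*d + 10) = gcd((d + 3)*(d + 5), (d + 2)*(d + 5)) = d + 5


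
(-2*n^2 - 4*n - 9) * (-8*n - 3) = 16*n^3 + 38*n^2 + 84*n + 27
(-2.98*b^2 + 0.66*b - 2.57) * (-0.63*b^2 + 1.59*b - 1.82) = 1.8774*b^4 - 5.154*b^3 + 8.0921*b^2 - 5.2875*b + 4.6774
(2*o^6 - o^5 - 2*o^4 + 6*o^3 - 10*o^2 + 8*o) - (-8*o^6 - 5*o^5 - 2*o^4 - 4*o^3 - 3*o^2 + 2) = 10*o^6 + 4*o^5 + 10*o^3 - 7*o^2 + 8*o - 2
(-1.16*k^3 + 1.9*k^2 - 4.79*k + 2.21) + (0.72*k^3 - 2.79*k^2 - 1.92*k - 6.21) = -0.44*k^3 - 0.89*k^2 - 6.71*k - 4.0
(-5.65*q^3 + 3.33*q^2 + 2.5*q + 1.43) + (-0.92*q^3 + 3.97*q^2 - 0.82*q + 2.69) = -6.57*q^3 + 7.3*q^2 + 1.68*q + 4.12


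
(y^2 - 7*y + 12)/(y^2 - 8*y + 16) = (y - 3)/(y - 4)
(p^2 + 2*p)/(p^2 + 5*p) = (p + 2)/(p + 5)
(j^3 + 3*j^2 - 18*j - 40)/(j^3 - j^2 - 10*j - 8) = (j + 5)/(j + 1)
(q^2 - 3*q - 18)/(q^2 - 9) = (q - 6)/(q - 3)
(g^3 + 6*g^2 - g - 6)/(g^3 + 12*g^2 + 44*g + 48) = (g^2 - 1)/(g^2 + 6*g + 8)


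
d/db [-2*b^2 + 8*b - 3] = 8 - 4*b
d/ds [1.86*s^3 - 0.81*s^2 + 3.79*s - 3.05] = 5.58*s^2 - 1.62*s + 3.79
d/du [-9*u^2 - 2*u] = -18*u - 2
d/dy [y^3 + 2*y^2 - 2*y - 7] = 3*y^2 + 4*y - 2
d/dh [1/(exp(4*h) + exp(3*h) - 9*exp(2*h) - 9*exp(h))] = (-4*exp(3*h) - 3*exp(2*h) + 18*exp(h) + 9)*exp(-h)/(exp(3*h) + exp(2*h) - 9*exp(h) - 9)^2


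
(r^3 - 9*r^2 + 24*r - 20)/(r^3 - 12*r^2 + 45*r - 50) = (r - 2)/(r - 5)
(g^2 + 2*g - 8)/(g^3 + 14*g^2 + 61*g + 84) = (g - 2)/(g^2 + 10*g + 21)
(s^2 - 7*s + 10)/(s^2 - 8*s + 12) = (s - 5)/(s - 6)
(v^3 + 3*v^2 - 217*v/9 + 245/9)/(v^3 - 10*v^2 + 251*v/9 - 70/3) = (v + 7)/(v - 6)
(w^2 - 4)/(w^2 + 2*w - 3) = (w^2 - 4)/(w^2 + 2*w - 3)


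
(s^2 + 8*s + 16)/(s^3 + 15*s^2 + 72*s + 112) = 1/(s + 7)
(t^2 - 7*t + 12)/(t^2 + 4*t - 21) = (t - 4)/(t + 7)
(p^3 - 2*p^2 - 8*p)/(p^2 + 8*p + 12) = p*(p - 4)/(p + 6)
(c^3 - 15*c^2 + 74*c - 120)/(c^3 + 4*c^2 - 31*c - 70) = (c^2 - 10*c + 24)/(c^2 + 9*c + 14)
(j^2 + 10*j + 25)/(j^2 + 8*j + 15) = (j + 5)/(j + 3)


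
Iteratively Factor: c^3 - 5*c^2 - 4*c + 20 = (c - 2)*(c^2 - 3*c - 10) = (c - 5)*(c - 2)*(c + 2)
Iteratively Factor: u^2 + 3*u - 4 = (u - 1)*(u + 4)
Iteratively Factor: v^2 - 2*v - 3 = (v + 1)*(v - 3)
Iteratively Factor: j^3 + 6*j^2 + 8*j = (j + 4)*(j^2 + 2*j) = (j + 2)*(j + 4)*(j)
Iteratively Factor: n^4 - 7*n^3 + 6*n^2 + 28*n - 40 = (n - 2)*(n^3 - 5*n^2 - 4*n + 20) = (n - 2)*(n + 2)*(n^2 - 7*n + 10) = (n - 5)*(n - 2)*(n + 2)*(n - 2)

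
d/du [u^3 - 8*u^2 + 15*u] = 3*u^2 - 16*u + 15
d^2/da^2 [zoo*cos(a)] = zoo*cos(a)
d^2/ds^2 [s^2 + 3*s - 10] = 2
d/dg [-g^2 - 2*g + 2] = -2*g - 2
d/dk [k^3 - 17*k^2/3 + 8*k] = 3*k^2 - 34*k/3 + 8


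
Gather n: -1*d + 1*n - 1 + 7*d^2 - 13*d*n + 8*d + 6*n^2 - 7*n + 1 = 7*d^2 + 7*d + 6*n^2 + n*(-13*d - 6)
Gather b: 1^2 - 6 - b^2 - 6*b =-b^2 - 6*b - 5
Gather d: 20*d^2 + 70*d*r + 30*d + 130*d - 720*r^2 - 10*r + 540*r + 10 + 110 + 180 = 20*d^2 + d*(70*r + 160) - 720*r^2 + 530*r + 300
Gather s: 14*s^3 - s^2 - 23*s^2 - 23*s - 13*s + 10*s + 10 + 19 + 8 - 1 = 14*s^3 - 24*s^2 - 26*s + 36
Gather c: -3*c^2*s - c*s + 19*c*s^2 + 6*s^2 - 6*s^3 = -3*c^2*s + c*(19*s^2 - s) - 6*s^3 + 6*s^2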